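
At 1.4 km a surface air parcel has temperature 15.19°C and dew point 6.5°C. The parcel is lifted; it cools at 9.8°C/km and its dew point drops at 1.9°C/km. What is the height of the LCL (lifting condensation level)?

T and T_d converge at 9.8 − 1.9 = 7.9°C per km
Height above start = (15.19 − 6.5) / 7.9 = 1.1 km
LCL altitude = 1400 m + 1100 m = 2500 m

2.5 km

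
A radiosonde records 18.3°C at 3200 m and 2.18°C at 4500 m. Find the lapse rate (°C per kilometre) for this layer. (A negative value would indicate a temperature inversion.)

12.4°C/km

Γ = −ΔT/Δz = (18.3 − 2.18) / (4500 − 3200) m
  = 16.12°C / 1.3 km = 12.4°C/km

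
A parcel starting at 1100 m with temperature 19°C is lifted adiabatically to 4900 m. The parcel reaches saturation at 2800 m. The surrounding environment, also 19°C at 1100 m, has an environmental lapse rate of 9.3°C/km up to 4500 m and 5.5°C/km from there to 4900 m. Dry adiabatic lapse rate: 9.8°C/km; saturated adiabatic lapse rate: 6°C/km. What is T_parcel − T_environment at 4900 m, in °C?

Parcel:
  Dry to 2800 m: -9.8 × 1.7 km = -16.66°C, so T = 2.34°C.
  Saturated to 4900 m: -6 × 2.1 km = -12.6°C, so T = -10.26°C.
Environment:
  Environment, lower layer to 4500 m: -9.3 × 3.4 km = -31.62°C, so T = -12.62°C.
  Environment, upper layer to 4900 m: -5.5 × 0.4 km = -2.2°C, so T = -14.82°C.
T_parcel − T_env = -10.26 − (-14.82) = +4.56°C

+4.56°C (parcel warmer than environment)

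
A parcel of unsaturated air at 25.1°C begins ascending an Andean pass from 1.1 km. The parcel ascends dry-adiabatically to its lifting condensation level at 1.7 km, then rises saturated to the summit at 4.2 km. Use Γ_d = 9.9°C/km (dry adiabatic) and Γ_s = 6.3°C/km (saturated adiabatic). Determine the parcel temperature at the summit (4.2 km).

1100 → 1700 m (dry, 9.9°C/km): ΔT = -9.9 × 0.6 = -5.94°C → T = 19.16°C
1700 → 4200 m (saturated, 6.3°C/km): ΔT = -6.3 × 2.5 = -15.75°C → T = 3.41°C

3.41°C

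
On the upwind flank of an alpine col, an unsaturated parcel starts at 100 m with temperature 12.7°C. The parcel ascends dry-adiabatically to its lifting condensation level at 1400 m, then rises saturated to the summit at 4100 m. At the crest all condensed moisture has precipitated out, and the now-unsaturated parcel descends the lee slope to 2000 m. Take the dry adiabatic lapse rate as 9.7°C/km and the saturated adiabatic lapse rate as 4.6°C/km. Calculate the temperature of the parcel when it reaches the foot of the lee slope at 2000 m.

8.04°C

100–1400 m, dry: Δz = 1.3 km ⇒ ΔT = -12.61°C; T = 0.09°C
1400–4100 m, saturated: Δz = 2.7 km ⇒ ΔT = -12.42°C; T = -12.33°C
4100–2000 m, dry descent: Δz = 2.1 km ⇒ ΔT = +20.37°C; T = 8.04°C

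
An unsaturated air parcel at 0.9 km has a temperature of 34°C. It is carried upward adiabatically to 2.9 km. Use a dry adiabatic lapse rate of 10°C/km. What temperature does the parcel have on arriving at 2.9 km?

14°C

900 → 2900 m (dry adiabatic, 10°C/km): ΔT = -10 × 2 = -20°C → T = 14°C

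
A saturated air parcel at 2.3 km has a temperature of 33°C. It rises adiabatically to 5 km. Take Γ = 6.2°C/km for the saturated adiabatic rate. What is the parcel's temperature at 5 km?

16.26°C

From 2300 m to 5000 m (saturated adiabatic): cools by 6.2 × 2.7 = 16.74°C, giving 16.26°C.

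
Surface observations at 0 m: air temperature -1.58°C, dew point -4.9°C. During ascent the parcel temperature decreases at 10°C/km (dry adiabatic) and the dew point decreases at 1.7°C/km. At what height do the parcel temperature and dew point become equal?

400 m

T and T_d converge at 10 − 1.7 = 8.3°C per km
Height above start = (-1.58 − (-4.9)) / 8.3 = 0.4 km
LCL altitude = 0 m + 400 m = 400 m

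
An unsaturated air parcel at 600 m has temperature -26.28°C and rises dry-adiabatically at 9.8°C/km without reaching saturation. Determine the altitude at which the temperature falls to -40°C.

Height above start = (-26.28 − (-40)) / 9.8 = 1.4 km
Altitude = 600 m + 1400 m = 2000 m

2000 m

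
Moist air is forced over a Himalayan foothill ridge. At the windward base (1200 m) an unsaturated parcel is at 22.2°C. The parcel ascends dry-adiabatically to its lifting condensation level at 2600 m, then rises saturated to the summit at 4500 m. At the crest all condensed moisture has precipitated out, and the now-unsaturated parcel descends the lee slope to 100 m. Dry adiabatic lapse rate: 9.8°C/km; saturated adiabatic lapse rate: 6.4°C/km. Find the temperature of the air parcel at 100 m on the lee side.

39.44°C

1200–2600 m, dry: Δz = 1.4 km ⇒ ΔT = -13.72°C; T = 8.48°C
2600–4500 m, saturated: Δz = 1.9 km ⇒ ΔT = -12.16°C; T = -3.68°C
4500–100 m, dry descent: Δz = 4.4 km ⇒ ΔT = +43.12°C; T = 39.44°C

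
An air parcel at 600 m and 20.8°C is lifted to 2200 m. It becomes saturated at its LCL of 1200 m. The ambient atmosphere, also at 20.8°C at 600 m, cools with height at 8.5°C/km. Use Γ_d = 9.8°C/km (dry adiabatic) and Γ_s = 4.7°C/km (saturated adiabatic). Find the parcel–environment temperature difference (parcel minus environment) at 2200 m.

Parcel:
  600–1200 m, dry: Δz = 0.6 km ⇒ ΔT = -5.88°C; T = 14.92°C
  1200–2200 m, saturated: Δz = 1 km ⇒ ΔT = -4.7°C; T = 10.22°C
Environment:
  600–2200 m, environment: Δz = 1.6 km ⇒ ΔT = -13.6°C; T = 7.2°C
T_parcel − T_env = 10.22 − 7.2 = +3.02°C

+3.02°C (parcel warmer than environment)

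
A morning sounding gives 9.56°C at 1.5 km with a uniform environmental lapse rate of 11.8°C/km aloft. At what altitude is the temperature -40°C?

Height above start = (9.56 − (-40)) / 11.8 = 4.2 km
Altitude = 1500 m + 4200 m = 5700 m

5.7 km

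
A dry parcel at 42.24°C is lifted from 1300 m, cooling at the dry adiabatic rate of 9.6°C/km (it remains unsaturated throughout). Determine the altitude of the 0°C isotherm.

Height above start = (42.24 − 0) / 9.6 = 4.4 km
Altitude = 1300 m + 4400 m = 5700 m

5700 m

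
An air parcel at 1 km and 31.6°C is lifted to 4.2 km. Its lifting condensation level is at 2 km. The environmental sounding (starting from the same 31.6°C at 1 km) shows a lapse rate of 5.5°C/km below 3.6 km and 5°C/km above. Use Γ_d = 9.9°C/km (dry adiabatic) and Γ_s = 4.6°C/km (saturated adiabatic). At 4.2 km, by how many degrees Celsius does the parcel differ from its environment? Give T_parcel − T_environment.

-2.72°C (parcel cooler than environment)

Parcel:
  1000 → 2000 m (dry, 9.9°C/km): ΔT = -9.9 × 1 = -9.9°C → T = 21.7°C
  2000 → 4200 m (saturated, 4.6°C/km): ΔT = -4.6 × 2.2 = -10.12°C → T = 11.58°C
Environment:
  1000 → 3600 m (environment, lower layer, 5.5°C/km): ΔT = -5.5 × 2.6 = -14.3°C → T = 17.3°C
  3600 → 4200 m (environment, upper layer, 5°C/km): ΔT = -5 × 0.6 = -3°C → T = 14.3°C
T_parcel − T_env = 11.58 − 14.3 = -2.72°C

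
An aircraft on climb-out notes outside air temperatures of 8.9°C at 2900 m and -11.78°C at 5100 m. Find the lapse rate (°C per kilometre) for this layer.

9.4°C/km

Γ = −ΔT/Δz = (8.9 − (-11.78)) / (5100 − 2900) m
  = 20.68°C / 2.2 km = 9.4°C/km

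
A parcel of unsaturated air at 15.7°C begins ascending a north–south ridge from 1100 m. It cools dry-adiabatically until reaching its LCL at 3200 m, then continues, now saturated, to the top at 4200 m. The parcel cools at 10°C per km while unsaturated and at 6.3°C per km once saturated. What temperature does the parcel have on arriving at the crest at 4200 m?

Dry to 3200 m: -10 × 2.1 km = -21°C, so T = -5.3°C.
Saturated to 4200 m: -6.3 × 1 km = -6.3°C, so T = -11.6°C.

-11.6°C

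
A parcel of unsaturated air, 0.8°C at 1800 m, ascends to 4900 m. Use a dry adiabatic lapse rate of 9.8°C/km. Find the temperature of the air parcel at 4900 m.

-29.58°C

From 1800 m to 4900 m (dry adiabatic): cools by 9.8 × 3.1 = 30.38°C, giving -29.58°C.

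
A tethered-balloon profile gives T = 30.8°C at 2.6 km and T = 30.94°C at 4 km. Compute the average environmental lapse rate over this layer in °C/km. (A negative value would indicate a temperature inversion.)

Γ = −ΔT/Δz = (30.8 − 30.94) / (4000 − 2600) m
  = -0.14°C / 1.4 km = -0.1°C/km

-0.1°C/km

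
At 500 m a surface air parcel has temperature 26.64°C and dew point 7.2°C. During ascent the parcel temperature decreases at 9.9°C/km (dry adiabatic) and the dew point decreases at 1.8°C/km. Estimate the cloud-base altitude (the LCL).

2900 m

T and T_d converge at 9.9 − 1.8 = 8.1°C per km
Height above start = (26.64 − 7.2) / 8.1 = 2.4 km
LCL altitude = 500 m + 2400 m = 2900 m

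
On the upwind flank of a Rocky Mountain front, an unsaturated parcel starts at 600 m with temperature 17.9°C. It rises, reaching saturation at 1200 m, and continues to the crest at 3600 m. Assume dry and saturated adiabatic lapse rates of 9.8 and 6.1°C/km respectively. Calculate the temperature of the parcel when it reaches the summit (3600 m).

600 → 1200 m (dry, 9.8°C/km): ΔT = -9.8 × 0.6 = -5.88°C → T = 12.02°C
1200 → 3600 m (saturated, 6.1°C/km): ΔT = -6.1 × 2.4 = -14.64°C → T = -2.62°C

-2.62°C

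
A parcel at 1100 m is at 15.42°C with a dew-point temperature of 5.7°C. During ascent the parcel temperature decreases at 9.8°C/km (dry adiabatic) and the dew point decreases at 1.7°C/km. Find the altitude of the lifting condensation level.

2300 m

T and T_d converge at 9.8 − 1.7 = 8.1°C per km
Height above start = (15.42 − 5.7) / 8.1 = 1.2 km
LCL altitude = 1100 m + 1200 m = 2300 m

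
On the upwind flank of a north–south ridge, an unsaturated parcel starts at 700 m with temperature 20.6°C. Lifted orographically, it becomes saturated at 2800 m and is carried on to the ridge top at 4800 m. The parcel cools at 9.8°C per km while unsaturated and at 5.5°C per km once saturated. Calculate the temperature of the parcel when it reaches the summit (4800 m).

From 700 m to 2800 m (dry): cools by 9.8 × 2.1 = 20.58°C, giving 0.02°C.
From 2800 m to 4800 m (saturated): cools by 5.5 × 2 = 11°C, giving -10.98°C.

-10.98°C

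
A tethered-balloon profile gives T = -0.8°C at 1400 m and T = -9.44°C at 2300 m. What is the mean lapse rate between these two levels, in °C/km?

Γ = −ΔT/Δz = (-0.8 − (-9.44)) / (2300 − 1400) m
  = 8.64°C / 0.9 km = 9.6°C/km

9.6°C/km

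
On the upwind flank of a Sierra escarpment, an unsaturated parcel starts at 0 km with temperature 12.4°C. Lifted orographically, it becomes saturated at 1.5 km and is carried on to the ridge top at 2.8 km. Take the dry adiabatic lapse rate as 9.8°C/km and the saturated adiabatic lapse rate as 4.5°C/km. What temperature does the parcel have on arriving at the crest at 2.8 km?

Dry to 1500 m: -9.8 × 1.5 km = -14.7°C, so T = -2.3°C.
Saturated to 2800 m: -4.5 × 1.3 km = -5.85°C, so T = -8.15°C.

-8.15°C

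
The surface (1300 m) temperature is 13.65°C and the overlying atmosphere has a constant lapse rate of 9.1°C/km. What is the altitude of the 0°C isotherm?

Height above start = (13.65 − 0) / 9.1 = 1.5 km
Altitude = 1300 m + 1500 m = 2800 m

2800 m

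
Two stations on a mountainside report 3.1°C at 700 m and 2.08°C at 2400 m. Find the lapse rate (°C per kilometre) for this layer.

Γ = −ΔT/Δz = (3.1 − 2.08) / (2400 − 700) m
  = 1.02°C / 1.7 km = 0.6°C/km

0.6°C/km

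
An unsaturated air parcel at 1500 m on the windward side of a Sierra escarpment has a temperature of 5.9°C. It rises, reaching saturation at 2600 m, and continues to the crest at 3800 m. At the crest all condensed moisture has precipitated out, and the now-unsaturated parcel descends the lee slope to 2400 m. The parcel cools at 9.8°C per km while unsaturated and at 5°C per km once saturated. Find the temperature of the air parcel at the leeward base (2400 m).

From 1500 m to 2600 m (dry): cools by 9.8 × 1.1 = 10.78°C, giving -4.88°C.
From 2600 m to 3800 m (saturated): cools by 5 × 1.2 = 6°C, giving -10.88°C.
From 3800 m to 2400 m (dry descent): warms by 9.8 × 1.4 = 13.72°C, giving 2.84°C.

2.84°C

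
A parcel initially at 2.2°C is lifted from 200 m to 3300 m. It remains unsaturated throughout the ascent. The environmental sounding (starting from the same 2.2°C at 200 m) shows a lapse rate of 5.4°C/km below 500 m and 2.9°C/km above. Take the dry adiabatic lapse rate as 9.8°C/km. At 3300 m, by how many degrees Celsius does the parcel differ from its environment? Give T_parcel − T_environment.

Parcel:
  200–3300 m, dry: Δz = 3.1 km ⇒ ΔT = -30.38°C; T = -28.18°C
Environment:
  200–500 m, environment, lower layer: Δz = 0.3 km ⇒ ΔT = -1.62°C; T = 0.58°C
  500–3300 m, environment, upper layer: Δz = 2.8 km ⇒ ΔT = -8.12°C; T = -7.54°C
T_parcel − T_env = -28.18 − (-7.54) = -20.64°C

-20.64°C (parcel cooler than environment)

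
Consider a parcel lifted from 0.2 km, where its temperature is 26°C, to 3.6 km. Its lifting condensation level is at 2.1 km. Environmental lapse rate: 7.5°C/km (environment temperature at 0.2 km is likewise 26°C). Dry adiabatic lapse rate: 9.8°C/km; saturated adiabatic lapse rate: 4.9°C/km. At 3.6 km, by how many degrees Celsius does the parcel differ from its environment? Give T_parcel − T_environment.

Parcel:
  Dry to 2100 m: -9.8 × 1.9 km = -18.62°C, so T = 7.38°C.
  Saturated to 3600 m: -4.9 × 1.5 km = -7.35°C, so T = 0.03°C.
Environment:
  Environment to 3600 m: -7.5 × 3.4 km = -25.5°C, so T = 0.5°C.
T_parcel − T_env = 0.03 − 0.5 = -0.47°C

-0.47°C (parcel cooler than environment)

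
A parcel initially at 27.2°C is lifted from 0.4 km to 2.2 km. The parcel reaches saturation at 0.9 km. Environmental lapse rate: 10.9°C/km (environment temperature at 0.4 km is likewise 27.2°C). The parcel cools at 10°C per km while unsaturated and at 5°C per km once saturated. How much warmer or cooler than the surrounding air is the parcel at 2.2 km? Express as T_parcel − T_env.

Parcel:
  400–900 m, dry: Δz = 0.5 km ⇒ ΔT = -5°C; T = 22.2°C
  900–2200 m, saturated: Δz = 1.3 km ⇒ ΔT = -6.5°C; T = 15.7°C
Environment:
  400–2200 m, environment: Δz = 1.8 km ⇒ ΔT = -19.62°C; T = 7.58°C
T_parcel − T_env = 15.7 − 7.58 = +8.12°C

+8.12°C (parcel warmer than environment)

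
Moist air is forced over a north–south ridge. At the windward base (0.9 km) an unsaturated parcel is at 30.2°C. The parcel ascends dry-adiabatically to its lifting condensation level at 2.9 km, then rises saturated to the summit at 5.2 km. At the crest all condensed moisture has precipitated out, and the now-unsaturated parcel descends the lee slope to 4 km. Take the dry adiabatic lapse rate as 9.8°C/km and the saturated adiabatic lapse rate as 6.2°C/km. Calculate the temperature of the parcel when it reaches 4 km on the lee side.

8.1°C

900 → 2900 m (dry, 9.8°C/km): ΔT = -9.8 × 2 = -19.6°C → T = 10.6°C
2900 → 5200 m (saturated, 6.2°C/km): ΔT = -6.2 × 2.3 = -14.26°C → T = -3.66°C
5200 → 4000 m (dry descent, 9.8°C/km): ΔT = +9.8 × 1.2 = +11.76°C → T = 8.1°C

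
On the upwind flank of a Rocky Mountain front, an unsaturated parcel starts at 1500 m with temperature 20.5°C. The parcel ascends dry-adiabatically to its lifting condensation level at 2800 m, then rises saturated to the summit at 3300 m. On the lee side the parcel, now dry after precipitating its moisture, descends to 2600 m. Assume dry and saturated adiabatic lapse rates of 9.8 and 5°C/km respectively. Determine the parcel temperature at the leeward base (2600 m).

From 1500 m to 2800 m (dry): cools by 9.8 × 1.3 = 12.74°C, giving 7.76°C.
From 2800 m to 3300 m (saturated): cools by 5 × 0.5 = 2.5°C, giving 5.26°C.
From 3300 m to 2600 m (dry descent): warms by 9.8 × 0.7 = 6.86°C, giving 12.12°C.

12.12°C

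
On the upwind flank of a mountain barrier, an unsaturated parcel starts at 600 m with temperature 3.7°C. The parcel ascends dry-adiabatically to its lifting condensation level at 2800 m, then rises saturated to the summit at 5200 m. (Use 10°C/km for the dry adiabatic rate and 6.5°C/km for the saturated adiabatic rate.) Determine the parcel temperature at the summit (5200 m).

600–2800 m, dry: Δz = 2.2 km ⇒ ΔT = -22°C; T = -18.3°C
2800–5200 m, saturated: Δz = 2.4 km ⇒ ΔT = -15.6°C; T = -33.9°C

-33.9°C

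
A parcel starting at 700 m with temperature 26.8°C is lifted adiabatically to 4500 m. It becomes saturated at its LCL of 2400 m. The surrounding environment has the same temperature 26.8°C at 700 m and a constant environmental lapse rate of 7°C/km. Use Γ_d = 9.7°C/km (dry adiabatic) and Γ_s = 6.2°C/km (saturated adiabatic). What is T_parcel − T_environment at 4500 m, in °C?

Parcel:
  700–2400 m, dry: Δz = 1.7 km ⇒ ΔT = -16.49°C; T = 10.31°C
  2400–4500 m, saturated: Δz = 2.1 km ⇒ ΔT = -13.02°C; T = -2.71°C
Environment:
  700–4500 m, environment: Δz = 3.8 km ⇒ ΔT = -26.6°C; T = 0.2°C
T_parcel − T_env = -2.71 − 0.2 = -2.91°C

-2.91°C (parcel cooler than environment)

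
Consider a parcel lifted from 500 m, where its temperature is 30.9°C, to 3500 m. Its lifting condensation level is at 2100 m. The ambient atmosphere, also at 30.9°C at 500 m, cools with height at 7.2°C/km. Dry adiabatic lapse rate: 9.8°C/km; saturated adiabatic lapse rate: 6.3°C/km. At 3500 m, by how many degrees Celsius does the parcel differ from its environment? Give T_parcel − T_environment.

Parcel:
  Dry to 2100 m: -9.8 × 1.6 km = -15.68°C, so T = 15.22°C.
  Saturated to 3500 m: -6.3 × 1.4 km = -8.82°C, so T = 6.4°C.
Environment:
  Environment to 3500 m: -7.2 × 3 km = -21.6°C, so T = 9.3°C.
T_parcel − T_env = 6.4 − 9.3 = -2.9°C

-2.9°C (parcel cooler than environment)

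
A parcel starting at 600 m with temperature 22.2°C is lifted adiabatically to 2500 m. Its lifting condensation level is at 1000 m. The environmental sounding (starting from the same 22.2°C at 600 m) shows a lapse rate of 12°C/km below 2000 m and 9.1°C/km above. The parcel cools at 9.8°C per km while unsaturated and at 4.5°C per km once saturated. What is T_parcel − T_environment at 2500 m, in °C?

Parcel:
  Dry to 1000 m: -9.8 × 0.4 km = -3.92°C, so T = 18.28°C.
  Saturated to 2500 m: -4.5 × 1.5 km = -6.75°C, so T = 11.53°C.
Environment:
  Environment, lower layer to 2000 m: -12 × 1.4 km = -16.8°C, so T = 5.4°C.
  Environment, upper layer to 2500 m: -9.1 × 0.5 km = -4.55°C, so T = 0.85°C.
T_parcel − T_env = 11.53 − 0.85 = +10.68°C

+10.68°C (parcel warmer than environment)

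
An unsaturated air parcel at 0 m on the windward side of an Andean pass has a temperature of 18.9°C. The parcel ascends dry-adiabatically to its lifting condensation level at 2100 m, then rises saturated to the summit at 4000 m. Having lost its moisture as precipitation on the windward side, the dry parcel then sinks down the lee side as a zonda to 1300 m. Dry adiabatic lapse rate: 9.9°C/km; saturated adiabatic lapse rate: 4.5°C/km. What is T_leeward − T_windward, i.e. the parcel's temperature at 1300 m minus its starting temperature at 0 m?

-2.61°C

Dry to 2100 m: -9.9 × 2.1 km = -20.79°C, so T = -1.89°C.
Saturated to 4000 m: -4.5 × 1.9 km = -8.55°C, so T = -10.44°C.
Dry descent to 1300 m: +9.9 × 2.7 km = +26.73°C, so T = 16.29°C.
Net change vs windward start: 16.29 − 18.9 = -2.61°C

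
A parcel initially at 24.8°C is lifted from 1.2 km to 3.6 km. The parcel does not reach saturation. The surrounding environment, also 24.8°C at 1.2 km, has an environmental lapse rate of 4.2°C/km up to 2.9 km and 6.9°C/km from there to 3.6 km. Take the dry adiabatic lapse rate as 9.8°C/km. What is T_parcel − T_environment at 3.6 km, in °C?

-11.55°C (parcel cooler than environment)

Parcel:
  1200–3600 m, dry: Δz = 2.4 km ⇒ ΔT = -23.52°C; T = 1.28°C
Environment:
  1200–2900 m, environment, lower layer: Δz = 1.7 km ⇒ ΔT = -7.14°C; T = 17.66°C
  2900–3600 m, environment, upper layer: Δz = 0.7 km ⇒ ΔT = -4.83°C; T = 12.83°C
T_parcel − T_env = 1.28 − 12.83 = -11.55°C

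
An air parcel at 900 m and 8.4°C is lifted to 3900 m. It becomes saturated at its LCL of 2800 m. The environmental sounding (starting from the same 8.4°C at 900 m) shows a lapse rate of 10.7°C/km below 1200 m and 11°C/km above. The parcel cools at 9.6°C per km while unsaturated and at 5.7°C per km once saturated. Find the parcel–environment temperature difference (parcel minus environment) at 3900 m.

Parcel:
  Dry to 2800 m: -9.6 × 1.9 km = -18.24°C, so T = -9.84°C.
  Saturated to 3900 m: -5.7 × 1.1 km = -6.27°C, so T = -16.11°C.
Environment:
  Environment, lower layer to 1200 m: -10.7 × 0.3 km = -3.21°C, so T = 5.19°C.
  Environment, upper layer to 3900 m: -11 × 2.7 km = -29.7°C, so T = -24.51°C.
T_parcel − T_env = -16.11 − (-24.51) = +8.4°C

+8.4°C (parcel warmer than environment)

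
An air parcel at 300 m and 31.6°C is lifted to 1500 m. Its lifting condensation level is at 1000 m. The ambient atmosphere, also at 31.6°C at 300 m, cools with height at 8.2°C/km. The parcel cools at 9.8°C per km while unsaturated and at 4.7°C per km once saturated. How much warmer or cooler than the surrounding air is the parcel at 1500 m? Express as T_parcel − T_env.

+0.63°C (parcel warmer than environment)

Parcel:
  Dry to 1000 m: -9.8 × 0.7 km = -6.86°C, so T = 24.74°C.
  Saturated to 1500 m: -4.7 × 0.5 km = -2.35°C, so T = 22.39°C.
Environment:
  Environment to 1500 m: -8.2 × 1.2 km = -9.84°C, so T = 21.76°C.
T_parcel − T_env = 22.39 − 21.76 = +0.63°C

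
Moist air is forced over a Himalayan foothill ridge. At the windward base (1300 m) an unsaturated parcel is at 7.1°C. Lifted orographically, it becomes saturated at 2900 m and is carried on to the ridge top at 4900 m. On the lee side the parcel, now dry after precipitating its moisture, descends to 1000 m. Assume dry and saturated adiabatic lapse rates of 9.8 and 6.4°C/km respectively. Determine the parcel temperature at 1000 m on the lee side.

16.84°C

1300–2900 m, dry: Δz = 1.6 km ⇒ ΔT = -15.68°C; T = -8.58°C
2900–4900 m, saturated: Δz = 2 km ⇒ ΔT = -12.8°C; T = -21.38°C
4900–1000 m, dry descent: Δz = 3.9 km ⇒ ΔT = +38.22°C; T = 16.84°C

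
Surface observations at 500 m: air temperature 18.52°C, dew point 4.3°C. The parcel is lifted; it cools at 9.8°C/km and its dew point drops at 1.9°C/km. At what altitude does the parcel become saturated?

2300 m

T and T_d converge at 9.8 − 1.9 = 7.9°C per km
Height above start = (18.52 − 4.3) / 7.9 = 1.8 km
LCL altitude = 500 m + 1800 m = 2300 m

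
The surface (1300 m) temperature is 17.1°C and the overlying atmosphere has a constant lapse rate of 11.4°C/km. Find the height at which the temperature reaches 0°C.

2800 m

Height above start = (17.1 − 0) / 11.4 = 1.5 km
Altitude = 1300 m + 1500 m = 2800 m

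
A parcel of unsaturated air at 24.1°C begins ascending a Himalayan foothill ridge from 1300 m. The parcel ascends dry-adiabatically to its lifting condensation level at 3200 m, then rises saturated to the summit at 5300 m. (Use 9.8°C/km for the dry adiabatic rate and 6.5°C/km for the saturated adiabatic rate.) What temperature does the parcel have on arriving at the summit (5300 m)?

1300 → 3200 m (dry, 9.8°C/km): ΔT = -9.8 × 1.9 = -18.62°C → T = 5.48°C
3200 → 5300 m (saturated, 6.5°C/km): ΔT = -6.5 × 2.1 = -13.65°C → T = -8.17°C

-8.17°C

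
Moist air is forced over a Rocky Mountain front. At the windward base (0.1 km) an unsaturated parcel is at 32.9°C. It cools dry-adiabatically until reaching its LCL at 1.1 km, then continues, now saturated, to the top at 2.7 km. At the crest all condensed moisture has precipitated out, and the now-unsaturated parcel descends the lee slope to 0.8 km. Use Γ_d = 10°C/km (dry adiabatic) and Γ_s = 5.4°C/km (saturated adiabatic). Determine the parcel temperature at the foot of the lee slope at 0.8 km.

From 100 m to 1100 m (dry): cools by 10 × 1 = 10°C, giving 22.9°C.
From 1100 m to 2700 m (saturated): cools by 5.4 × 1.6 = 8.64°C, giving 14.26°C.
From 2700 m to 800 m (dry descent): warms by 10 × 1.9 = 19°C, giving 33.26°C.

33.26°C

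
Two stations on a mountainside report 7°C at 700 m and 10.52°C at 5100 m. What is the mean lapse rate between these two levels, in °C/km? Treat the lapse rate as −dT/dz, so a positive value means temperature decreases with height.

Γ = −ΔT/Δz = (7 − 10.52) / (5100 − 700) m
  = -3.52°C / 4.4 km = -0.8°C/km

-0.8°C/km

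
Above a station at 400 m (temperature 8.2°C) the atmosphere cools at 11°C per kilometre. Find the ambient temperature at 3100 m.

-21.5°C

400–3100 m, environmental: Δz = 2.7 km ⇒ ΔT = -29.7°C; T = -21.5°C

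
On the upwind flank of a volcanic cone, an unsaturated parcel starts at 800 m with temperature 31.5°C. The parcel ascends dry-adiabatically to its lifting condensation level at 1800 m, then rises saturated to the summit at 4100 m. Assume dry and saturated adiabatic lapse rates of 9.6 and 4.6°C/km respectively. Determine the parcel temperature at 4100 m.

11.32°C

Dry to 1800 m: -9.6 × 1 km = -9.6°C, so T = 21.9°C.
Saturated to 4100 m: -4.6 × 2.3 km = -10.58°C, so T = 11.32°C.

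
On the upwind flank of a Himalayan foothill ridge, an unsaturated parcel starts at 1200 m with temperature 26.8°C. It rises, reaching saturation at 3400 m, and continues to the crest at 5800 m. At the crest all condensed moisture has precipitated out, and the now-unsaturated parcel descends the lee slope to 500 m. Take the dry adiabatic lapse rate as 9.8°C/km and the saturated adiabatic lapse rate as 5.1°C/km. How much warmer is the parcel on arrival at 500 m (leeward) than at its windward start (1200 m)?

+18.14°C

1200 → 3400 m (dry, 9.8°C/km): ΔT = -9.8 × 2.2 = -21.56°C → T = 5.24°C
3400 → 5800 m (saturated, 5.1°C/km): ΔT = -5.1 × 2.4 = -12.24°C → T = -7°C
5800 → 500 m (dry descent, 9.8°C/km): ΔT = +9.8 × 5.3 = +51.94°C → T = 44.94°C
Net change vs windward start: 44.94 − 26.8 = +18.14°C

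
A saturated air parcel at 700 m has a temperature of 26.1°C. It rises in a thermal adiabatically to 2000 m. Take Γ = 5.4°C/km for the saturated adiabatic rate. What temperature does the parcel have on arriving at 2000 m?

19.08°C

700–2000 m, saturated adiabatic: Δz = 1.3 km ⇒ ΔT = -7.02°C; T = 19.08°C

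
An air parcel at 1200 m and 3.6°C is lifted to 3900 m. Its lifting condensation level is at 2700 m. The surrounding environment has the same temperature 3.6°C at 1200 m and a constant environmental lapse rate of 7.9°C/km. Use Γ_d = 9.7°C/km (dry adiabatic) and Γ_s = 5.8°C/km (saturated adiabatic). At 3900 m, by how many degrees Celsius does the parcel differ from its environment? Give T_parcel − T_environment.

-0.18°C (parcel cooler than environment)

Parcel:
  1200–2700 m, dry: Δz = 1.5 km ⇒ ΔT = -14.55°C; T = -10.95°C
  2700–3900 m, saturated: Δz = 1.2 km ⇒ ΔT = -6.96°C; T = -17.91°C
Environment:
  1200–3900 m, environment: Δz = 2.7 km ⇒ ΔT = -21.33°C; T = -17.73°C
T_parcel − T_env = -17.91 − (-17.73) = -0.18°C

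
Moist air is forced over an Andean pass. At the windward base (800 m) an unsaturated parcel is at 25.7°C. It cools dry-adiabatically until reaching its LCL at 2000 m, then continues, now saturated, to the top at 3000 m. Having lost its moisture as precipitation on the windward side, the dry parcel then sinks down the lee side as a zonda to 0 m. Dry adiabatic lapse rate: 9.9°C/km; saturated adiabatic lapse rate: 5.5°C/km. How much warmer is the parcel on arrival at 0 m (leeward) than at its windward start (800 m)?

800 → 2000 m (dry, 9.9°C/km): ΔT = -9.9 × 1.2 = -11.88°C → T = 13.82°C
2000 → 3000 m (saturated, 5.5°C/km): ΔT = -5.5 × 1 = -5.5°C → T = 8.32°C
3000 → 0 m (dry descent, 9.9°C/km): ΔT = +9.9 × 3 = +29.7°C → T = 38.02°C
Net change vs windward start: 38.02 − 25.7 = +12.32°C

+12.32°C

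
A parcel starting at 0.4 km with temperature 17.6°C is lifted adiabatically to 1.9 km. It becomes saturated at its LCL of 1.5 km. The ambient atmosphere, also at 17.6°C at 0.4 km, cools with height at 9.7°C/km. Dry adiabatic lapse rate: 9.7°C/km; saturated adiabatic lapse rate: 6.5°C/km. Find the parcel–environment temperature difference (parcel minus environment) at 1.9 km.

Parcel:
  From 400 m to 1500 m (dry): cools by 9.7 × 1.1 = 10.67°C, giving 6.93°C.
  From 1500 m to 1900 m (saturated): cools by 6.5 × 0.4 = 2.6°C, giving 4.33°C.
Environment:
  From 400 m to 1900 m (environment): cools by 9.7 × 1.5 = 14.55°C, giving 3.05°C.
T_parcel − T_env = 4.33 − 3.05 = +1.28°C

+1.28°C (parcel warmer than environment)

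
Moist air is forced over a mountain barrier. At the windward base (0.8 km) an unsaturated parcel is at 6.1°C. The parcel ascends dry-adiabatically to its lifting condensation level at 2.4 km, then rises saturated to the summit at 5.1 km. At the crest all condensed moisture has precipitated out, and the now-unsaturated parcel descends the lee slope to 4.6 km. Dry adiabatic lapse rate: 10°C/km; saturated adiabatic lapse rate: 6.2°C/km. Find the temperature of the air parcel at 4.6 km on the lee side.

Dry to 2400 m: -10 × 1.6 km = -16°C, so T = -9.9°C.
Saturated to 5100 m: -6.2 × 2.7 km = -16.74°C, so T = -26.64°C.
Dry descent to 4600 m: +10 × 0.5 km = +5°C, so T = -21.64°C.

-21.64°C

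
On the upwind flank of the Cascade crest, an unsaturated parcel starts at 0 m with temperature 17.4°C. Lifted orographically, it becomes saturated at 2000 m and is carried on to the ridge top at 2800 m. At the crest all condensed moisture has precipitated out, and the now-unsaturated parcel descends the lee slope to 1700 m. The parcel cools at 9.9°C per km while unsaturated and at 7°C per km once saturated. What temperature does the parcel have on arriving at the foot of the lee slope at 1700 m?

2.89°C

0–2000 m, dry: Δz = 2 km ⇒ ΔT = -19.8°C; T = -2.4°C
2000–2800 m, saturated: Δz = 0.8 km ⇒ ΔT = -5.6°C; T = -8°C
2800–1700 m, dry descent: Δz = 1.1 km ⇒ ΔT = +10.89°C; T = 2.89°C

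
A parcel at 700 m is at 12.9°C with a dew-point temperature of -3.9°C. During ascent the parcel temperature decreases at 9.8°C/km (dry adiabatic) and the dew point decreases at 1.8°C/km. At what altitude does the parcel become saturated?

2800 m

T and T_d converge at 9.8 − 1.8 = 8°C per km
Height above start = (12.9 − (-3.9)) / 8 = 2.1 km
LCL altitude = 700 m + 2100 m = 2800 m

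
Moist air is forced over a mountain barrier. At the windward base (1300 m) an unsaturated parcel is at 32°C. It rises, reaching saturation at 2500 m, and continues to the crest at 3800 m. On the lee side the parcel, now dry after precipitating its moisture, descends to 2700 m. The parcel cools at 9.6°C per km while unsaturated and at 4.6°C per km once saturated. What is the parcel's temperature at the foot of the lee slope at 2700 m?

25.06°C

Dry to 2500 m: -9.6 × 1.2 km = -11.52°C, so T = 20.48°C.
Saturated to 3800 m: -4.6 × 1.3 km = -5.98°C, so T = 14.5°C.
Dry descent to 2700 m: +9.6 × 1.1 km = +10.56°C, so T = 25.06°C.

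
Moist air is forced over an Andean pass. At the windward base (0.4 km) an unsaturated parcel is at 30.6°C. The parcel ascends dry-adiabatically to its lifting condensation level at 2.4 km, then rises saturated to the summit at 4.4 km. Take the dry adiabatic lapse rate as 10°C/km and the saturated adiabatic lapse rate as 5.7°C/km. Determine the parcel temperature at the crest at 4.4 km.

-0.8°C

Dry to 2400 m: -10 × 2 km = -20°C, so T = 10.6°C.
Saturated to 4400 m: -5.7 × 2 km = -11.4°C, so T = -0.8°C.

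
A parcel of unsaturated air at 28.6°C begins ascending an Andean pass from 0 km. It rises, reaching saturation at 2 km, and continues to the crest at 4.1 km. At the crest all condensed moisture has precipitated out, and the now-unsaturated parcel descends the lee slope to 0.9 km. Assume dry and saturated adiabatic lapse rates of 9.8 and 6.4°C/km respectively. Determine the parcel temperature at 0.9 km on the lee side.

From 0 m to 2000 m (dry): cools by 9.8 × 2 = 19.6°C, giving 9°C.
From 2000 m to 4100 m (saturated): cools by 6.4 × 2.1 = 13.44°C, giving -4.44°C.
From 4100 m to 900 m (dry descent): warms by 9.8 × 3.2 = 31.36°C, giving 26.92°C.

26.92°C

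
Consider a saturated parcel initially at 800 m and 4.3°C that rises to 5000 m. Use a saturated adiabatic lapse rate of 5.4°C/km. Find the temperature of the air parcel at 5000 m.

From 800 m to 5000 m (saturated adiabatic): cools by 5.4 × 4.2 = 22.68°C, giving -18.38°C.

-18.38°C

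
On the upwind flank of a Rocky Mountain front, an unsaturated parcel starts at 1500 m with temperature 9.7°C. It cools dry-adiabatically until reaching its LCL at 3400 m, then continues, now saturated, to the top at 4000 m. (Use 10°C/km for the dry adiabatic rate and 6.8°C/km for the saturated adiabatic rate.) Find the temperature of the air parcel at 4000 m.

1500–3400 m, dry: Δz = 1.9 km ⇒ ΔT = -19°C; T = -9.3°C
3400–4000 m, saturated: Δz = 0.6 km ⇒ ΔT = -4.08°C; T = -13.38°C

-13.38°C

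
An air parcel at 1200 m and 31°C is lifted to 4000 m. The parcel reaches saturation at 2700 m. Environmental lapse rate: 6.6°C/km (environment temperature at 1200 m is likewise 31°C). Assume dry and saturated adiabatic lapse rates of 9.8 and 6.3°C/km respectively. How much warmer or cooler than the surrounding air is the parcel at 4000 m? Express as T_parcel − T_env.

-4.41°C (parcel cooler than environment)

Parcel:
  From 1200 m to 2700 m (dry): cools by 9.8 × 1.5 = 14.7°C, giving 16.3°C.
  From 2700 m to 4000 m (saturated): cools by 6.3 × 1.3 = 8.19°C, giving 8.11°C.
Environment:
  From 1200 m to 4000 m (environment): cools by 6.6 × 2.8 = 18.48°C, giving 12.52°C.
T_parcel − T_env = 8.11 − 12.52 = -4.41°C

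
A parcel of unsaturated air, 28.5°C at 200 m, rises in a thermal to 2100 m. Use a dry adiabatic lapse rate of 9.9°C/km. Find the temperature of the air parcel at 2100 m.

Dry adiabatic to 2100 m: -9.9 × 1.9 km = -18.81°C, so T = 9.69°C.

9.69°C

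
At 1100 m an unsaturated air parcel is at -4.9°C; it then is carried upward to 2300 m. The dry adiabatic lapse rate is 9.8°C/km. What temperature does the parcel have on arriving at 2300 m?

1100–2300 m, dry adiabatic: Δz = 1.2 km ⇒ ΔT = -11.76°C; T = -16.66°C

-16.66°C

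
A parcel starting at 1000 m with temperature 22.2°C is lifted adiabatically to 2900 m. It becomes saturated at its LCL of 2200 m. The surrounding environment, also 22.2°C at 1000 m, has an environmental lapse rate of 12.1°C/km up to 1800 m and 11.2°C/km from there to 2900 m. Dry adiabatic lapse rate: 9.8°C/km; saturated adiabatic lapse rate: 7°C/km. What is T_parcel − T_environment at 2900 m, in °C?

Parcel:
  From 1000 m to 2200 m (dry): cools by 9.8 × 1.2 = 11.76°C, giving 10.44°C.
  From 2200 m to 2900 m (saturated): cools by 7 × 0.7 = 4.9°C, giving 5.54°C.
Environment:
  From 1000 m to 1800 m (environment, lower layer): cools by 12.1 × 0.8 = 9.68°C, giving 12.52°C.
  From 1800 m to 2900 m (environment, upper layer): cools by 11.2 × 1.1 = 12.32°C, giving 0.2°C.
T_parcel − T_env = 5.54 − 0.2 = +5.34°C

+5.34°C (parcel warmer than environment)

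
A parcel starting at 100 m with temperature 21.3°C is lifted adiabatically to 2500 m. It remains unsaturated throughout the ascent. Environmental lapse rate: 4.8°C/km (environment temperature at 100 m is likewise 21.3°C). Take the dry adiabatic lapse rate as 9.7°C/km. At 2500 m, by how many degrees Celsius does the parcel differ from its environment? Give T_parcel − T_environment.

-11.76°C (parcel cooler than environment)

Parcel:
  Dry to 2500 m: -9.7 × 2.4 km = -23.28°C, so T = -1.98°C.
Environment:
  Environment to 2500 m: -4.8 × 2.4 km = -11.52°C, so T = 9.78°C.
T_parcel − T_env = -1.98 − 9.78 = -11.76°C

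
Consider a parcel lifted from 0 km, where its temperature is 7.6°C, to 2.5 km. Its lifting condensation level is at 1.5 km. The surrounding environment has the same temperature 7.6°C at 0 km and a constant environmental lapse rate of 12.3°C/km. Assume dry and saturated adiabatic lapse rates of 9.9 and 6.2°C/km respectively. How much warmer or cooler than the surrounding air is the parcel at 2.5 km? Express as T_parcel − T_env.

+9.7°C (parcel warmer than environment)

Parcel:
  Dry to 1500 m: -9.9 × 1.5 km = -14.85°C, so T = -7.25°C.
  Saturated to 2500 m: -6.2 × 1 km = -6.2°C, so T = -13.45°C.
Environment:
  Environment to 2500 m: -12.3 × 2.5 km = -30.75°C, so T = -23.15°C.
T_parcel − T_env = -13.45 − (-23.15) = +9.7°C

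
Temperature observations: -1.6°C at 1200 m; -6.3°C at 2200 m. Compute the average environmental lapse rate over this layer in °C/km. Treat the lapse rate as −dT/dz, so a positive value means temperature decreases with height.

Γ = −ΔT/Δz = (-1.6 − (-6.3)) / (2200 − 1200) m
  = 4.7°C / 1 km = 4.7°C/km

4.7°C/km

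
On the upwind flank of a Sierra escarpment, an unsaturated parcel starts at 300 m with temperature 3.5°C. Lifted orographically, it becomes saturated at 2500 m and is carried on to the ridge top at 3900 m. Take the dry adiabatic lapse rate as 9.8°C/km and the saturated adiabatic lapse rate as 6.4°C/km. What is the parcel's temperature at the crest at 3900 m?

300–2500 m, dry: Δz = 2.2 km ⇒ ΔT = -21.56°C; T = -18.06°C
2500–3900 m, saturated: Δz = 1.4 km ⇒ ΔT = -8.96°C; T = -27.02°C

-27.02°C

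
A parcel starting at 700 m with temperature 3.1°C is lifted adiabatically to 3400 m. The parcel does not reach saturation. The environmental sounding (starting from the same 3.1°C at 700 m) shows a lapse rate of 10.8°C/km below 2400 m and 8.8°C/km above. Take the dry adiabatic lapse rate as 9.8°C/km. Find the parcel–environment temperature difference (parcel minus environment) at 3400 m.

Parcel:
  700–3400 m, dry: Δz = 2.7 km ⇒ ΔT = -26.46°C; T = -23.36°C
Environment:
  700–2400 m, environment, lower layer: Δz = 1.7 km ⇒ ΔT = -18.36°C; T = -15.26°C
  2400–3400 m, environment, upper layer: Δz = 1 km ⇒ ΔT = -8.8°C; T = -24.06°C
T_parcel − T_env = -23.36 − (-24.06) = +0.7°C

+0.7°C (parcel warmer than environment)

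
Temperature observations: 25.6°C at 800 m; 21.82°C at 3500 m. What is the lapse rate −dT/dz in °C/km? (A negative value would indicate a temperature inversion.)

1.4°C/km

Γ = −ΔT/Δz = (25.6 − 21.82) / (3500 − 800) m
  = 3.78°C / 2.7 km = 1.4°C/km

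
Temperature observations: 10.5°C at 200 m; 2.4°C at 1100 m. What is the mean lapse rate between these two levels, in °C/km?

Γ = −ΔT/Δz = (10.5 − 2.4) / (1100 − 200) m
  = 8.1°C / 0.9 km = 9°C/km

9°C/km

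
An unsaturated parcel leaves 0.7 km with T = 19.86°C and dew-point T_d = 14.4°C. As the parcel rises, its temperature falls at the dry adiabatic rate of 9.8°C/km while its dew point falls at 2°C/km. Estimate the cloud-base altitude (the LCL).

1.4 km

T and T_d converge at 9.8 − 2 = 7.8°C per km
Height above start = (19.86 − 14.4) / 7.8 = 0.7 km
LCL altitude = 700 m + 700 m = 1400 m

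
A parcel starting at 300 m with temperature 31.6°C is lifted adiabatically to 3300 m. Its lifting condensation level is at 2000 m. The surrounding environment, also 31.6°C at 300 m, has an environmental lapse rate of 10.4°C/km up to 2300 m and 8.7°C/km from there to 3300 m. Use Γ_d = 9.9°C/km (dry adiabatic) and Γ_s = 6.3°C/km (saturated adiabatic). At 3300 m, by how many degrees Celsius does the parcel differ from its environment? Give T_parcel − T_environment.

+4.48°C (parcel warmer than environment)

Parcel:
  Dry to 2000 m: -9.9 × 1.7 km = -16.83°C, so T = 14.77°C.
  Saturated to 3300 m: -6.3 × 1.3 km = -8.19°C, so T = 6.58°C.
Environment:
  Environment, lower layer to 2300 m: -10.4 × 2 km = -20.8°C, so T = 10.8°C.
  Environment, upper layer to 3300 m: -8.7 × 1 km = -8.7°C, so T = 2.1°C.
T_parcel − T_env = 6.58 − 2.1 = +4.48°C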